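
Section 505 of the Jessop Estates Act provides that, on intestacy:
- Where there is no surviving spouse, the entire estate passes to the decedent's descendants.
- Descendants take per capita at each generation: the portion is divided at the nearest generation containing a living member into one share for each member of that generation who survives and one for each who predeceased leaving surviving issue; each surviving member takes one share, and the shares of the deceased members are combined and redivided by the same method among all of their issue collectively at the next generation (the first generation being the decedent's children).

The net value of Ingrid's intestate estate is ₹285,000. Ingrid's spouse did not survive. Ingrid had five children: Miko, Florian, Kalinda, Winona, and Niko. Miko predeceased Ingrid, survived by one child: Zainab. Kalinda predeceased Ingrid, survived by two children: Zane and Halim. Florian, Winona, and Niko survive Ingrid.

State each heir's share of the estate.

Zainab: ₹38,000; Florian: ₹57,000; Zane: ₹38,000; Halim: ₹38,000; Winona: ₹57,000; Niko: ₹57,000

The entire ₹285,000 passes to the descendants.
That amount (₹285,000) is divided at the children's generation into 5 shares of ₹57,000. Florian, Winona, and Niko each take ₹57,000. The 2 shares of the deceased (Miko and Kalinda) are combined into a pool of ₹114,000.
That pool (₹114,000) is divided at the grandchildren's generation equally among Zainab, Zane, and Halim: ₹38,000 each.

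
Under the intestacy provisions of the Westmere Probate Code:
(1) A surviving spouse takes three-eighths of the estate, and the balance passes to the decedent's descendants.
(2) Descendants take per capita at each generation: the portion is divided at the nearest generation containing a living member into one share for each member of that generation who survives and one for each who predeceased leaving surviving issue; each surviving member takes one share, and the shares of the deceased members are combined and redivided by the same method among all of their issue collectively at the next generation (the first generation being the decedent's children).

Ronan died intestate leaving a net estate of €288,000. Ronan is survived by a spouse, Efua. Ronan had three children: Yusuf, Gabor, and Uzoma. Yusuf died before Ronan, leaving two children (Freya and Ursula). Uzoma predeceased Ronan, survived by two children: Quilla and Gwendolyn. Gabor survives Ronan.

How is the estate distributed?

Efua: €108,000; Freya: €30,000; Ursula: €30,000; Gabor: €60,000; Quilla: €30,000; Gwendolyn: €30,000

Efua takes three-eighths of €288,000 = €108,000. The remaining €180,000 passes to the descendants.
The descendants' portion (€180,000) is divided at the children's generation into 3 shares of €60,000. Gabor takes €60,000. The 2 shares of the deceased (Yusuf and Uzoma) are combined into a pool of €120,000.
That pool (€120,000) is divided at the grandchildren's generation equally among Freya, Ursula, Quilla, and Gwendolyn: €30,000 each.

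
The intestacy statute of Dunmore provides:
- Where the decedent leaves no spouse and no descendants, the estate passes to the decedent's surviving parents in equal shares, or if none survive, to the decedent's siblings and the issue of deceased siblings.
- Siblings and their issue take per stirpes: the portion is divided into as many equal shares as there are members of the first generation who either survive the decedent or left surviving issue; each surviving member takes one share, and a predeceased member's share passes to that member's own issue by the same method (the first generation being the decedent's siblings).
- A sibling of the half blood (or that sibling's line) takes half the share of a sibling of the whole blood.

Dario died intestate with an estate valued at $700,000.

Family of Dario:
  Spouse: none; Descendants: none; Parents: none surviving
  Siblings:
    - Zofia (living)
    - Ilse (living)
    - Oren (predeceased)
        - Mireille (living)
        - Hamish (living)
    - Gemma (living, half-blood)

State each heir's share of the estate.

The entire $700,000 passes to the siblings and their issue.
Counting each half-blood sibling's line as half a unit, there are 7/2 units in $700,000, so one unit is $200,000. Whole-blood lines (Zofia, Ilse, and Oren) take $200,000 each; half-blood lines (Gemma) take $100,000 each.
Oren's share ($200,000) is divided into 2 shares of $100,000: Mireille and Hamish each take $100,000.

Zofia: $200,000; Ilse: $200,000; Mireille: $100,000; Hamish: $100,000; Gemma: $100,000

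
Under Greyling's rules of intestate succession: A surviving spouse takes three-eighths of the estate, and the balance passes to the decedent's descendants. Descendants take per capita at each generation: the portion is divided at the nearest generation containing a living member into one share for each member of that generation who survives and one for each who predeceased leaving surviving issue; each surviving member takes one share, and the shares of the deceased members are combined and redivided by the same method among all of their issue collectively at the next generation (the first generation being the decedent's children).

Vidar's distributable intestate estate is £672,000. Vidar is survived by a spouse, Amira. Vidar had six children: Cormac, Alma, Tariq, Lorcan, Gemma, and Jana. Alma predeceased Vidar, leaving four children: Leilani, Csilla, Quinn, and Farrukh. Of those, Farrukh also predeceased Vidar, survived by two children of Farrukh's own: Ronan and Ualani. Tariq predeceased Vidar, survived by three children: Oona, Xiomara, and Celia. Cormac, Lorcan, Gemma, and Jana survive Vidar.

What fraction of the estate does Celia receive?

Celia receives 5/168 of the estate.

Amira takes three-eighths of £672,000 = £252,000. The remaining £420,000 passes to the descendants.
The descendants' portion (£420,000) is divided at the children's generation into 6 shares of £70,000. Cormac, Lorcan, Gemma, and Jana each take £70,000. The 2 shares of the deceased (Alma and Tariq) are combined into a pool of £140,000.
That pool (£140,000) is divided at the grandchildren's generation into 7 shares of £20,000. Leilani, Csilla, Quinn, Oona, Xiomara, and Celia each take £20,000. The remaining share for the deceased Farrukh (£20,000) is carried to the next generation.
That pool (£20,000) is divided at the great-grandchildren's generation equally among Ronan and Ualani: £10,000 each.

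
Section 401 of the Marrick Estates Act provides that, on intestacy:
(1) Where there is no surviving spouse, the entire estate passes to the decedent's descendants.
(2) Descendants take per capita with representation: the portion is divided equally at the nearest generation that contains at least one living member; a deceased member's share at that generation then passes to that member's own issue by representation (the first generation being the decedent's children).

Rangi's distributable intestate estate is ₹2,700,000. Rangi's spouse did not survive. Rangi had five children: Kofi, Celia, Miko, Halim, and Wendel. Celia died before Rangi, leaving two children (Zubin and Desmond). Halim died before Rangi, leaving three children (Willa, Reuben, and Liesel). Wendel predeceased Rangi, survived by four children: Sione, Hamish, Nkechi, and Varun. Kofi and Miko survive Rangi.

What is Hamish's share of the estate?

Hamish receives ₹135,000.

The entire ₹2,700,000 passes to the descendants.
That amount (₹2,700,000) is divided into 5 shares of ₹540,000: Kofi and Miko each take ₹540,000; Celia's ₹540,000 share passes to Celia's issue; Halim's ₹540,000 share passes to Halim's issue; Wendel's ₹540,000 share passes to Wendel's issue.
Celia's share (₹540,000) is divided into 2 shares of ₹270,000: Zubin and Desmond each take ₹270,000.
Halim's share (₹540,000) is divided into 3 shares of ₹180,000: Willa, Reuben, and Liesel each take ₹180,000.
Wendel's share (₹540,000) is divided into 4 shares of ₹135,000: Sione, Hamish, Nkechi, and Varun each take ₹135,000.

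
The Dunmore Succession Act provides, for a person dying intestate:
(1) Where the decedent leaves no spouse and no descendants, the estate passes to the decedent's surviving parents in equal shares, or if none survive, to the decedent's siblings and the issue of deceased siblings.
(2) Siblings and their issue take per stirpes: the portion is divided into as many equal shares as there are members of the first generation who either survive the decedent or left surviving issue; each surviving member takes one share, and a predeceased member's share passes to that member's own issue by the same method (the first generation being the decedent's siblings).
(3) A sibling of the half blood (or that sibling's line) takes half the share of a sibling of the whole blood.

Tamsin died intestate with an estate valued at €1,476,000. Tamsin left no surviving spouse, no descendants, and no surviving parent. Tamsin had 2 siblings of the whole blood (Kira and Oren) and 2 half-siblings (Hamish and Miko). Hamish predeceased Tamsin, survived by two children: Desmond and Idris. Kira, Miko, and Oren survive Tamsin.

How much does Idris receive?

Idris receives €123,000.

The entire €1,476,000 passes to the siblings and their issue.
Counting each half-blood sibling's line as half a unit, there are 3 units in €1,476,000, so one unit is €492,000. Whole-blood lines (Kira and Oren) take €492,000 each; half-blood lines (Hamish and Miko) take €246,000 each.
Hamish's share (€246,000) is divided into 2 shares of €123,000: Desmond and Idris each take €123,000.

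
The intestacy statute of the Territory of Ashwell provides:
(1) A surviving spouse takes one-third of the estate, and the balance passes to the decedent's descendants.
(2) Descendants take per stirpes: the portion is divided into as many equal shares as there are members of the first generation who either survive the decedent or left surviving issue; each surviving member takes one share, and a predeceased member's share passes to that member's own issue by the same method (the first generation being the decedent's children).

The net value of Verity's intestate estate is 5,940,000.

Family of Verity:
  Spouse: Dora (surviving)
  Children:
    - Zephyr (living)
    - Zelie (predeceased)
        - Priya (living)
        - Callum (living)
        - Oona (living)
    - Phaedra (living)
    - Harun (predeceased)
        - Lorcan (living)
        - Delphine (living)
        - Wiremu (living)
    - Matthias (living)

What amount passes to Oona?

Oona receives 264,000.

Dora takes one-third of 5,940,000 = 1,980,000. The remaining 3,960,000 passes to the descendants.
The descendants' portion (3,960,000) is divided into 5 shares of 792,000: Zephyr, Phaedra, and Matthias each take 792,000; Zelie's 792,000 share passes to Zelie's issue; Harun's 792,000 share passes to Harun's issue.
Zelie's share (792,000) is divided into 3 shares of 264,000: Priya, Callum, and Oona each take 264,000.
Harun's share (792,000) is divided into 3 shares of 264,000: Lorcan, Delphine, and Wiremu each take 264,000.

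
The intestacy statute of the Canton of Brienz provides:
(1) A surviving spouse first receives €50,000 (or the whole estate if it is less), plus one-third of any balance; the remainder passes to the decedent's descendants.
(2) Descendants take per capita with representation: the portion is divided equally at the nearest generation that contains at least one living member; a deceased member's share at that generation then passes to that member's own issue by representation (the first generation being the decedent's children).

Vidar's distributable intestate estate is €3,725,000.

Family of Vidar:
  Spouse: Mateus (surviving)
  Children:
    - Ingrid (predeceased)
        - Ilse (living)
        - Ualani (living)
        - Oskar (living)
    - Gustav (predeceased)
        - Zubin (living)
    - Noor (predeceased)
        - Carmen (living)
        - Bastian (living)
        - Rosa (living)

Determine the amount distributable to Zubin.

Mateus first takes €50,000, leaving a balance of €3,675,000. Mateus then takes one-third of the balance (€1,225,000), for a total of €1,275,000. The remaining €2,450,000 passes to the descendants.
No child survives, so the initial division is made at the grandchildren's generation.
The descendants' portion (€2,450,000) is divided into 7 shares of €350,000: Ilse, Ualani, Oskar, Zubin, Carmen, Bastian, and Rosa each take €350,000.

Zubin receives €350,000.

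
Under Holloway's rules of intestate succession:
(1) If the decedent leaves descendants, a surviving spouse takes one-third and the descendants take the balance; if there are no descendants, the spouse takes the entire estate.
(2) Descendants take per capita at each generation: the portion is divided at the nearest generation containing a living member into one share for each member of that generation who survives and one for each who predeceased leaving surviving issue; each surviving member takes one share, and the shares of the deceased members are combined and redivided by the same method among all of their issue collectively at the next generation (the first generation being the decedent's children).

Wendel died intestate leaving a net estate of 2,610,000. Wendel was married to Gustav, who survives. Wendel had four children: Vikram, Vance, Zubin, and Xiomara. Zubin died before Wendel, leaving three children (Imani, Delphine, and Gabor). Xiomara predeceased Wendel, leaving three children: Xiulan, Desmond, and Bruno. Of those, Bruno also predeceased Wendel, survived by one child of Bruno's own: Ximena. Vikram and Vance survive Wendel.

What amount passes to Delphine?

Delphine receives 145,000.

Gustav takes one-third of 2,610,000 = 870,000. The remaining 1,740,000 passes to the descendants.
The descendants' portion (1,740,000) is divided at the children's generation into 4 shares of 435,000. Vikram and Vance each take 435,000. The 2 shares of the deceased (Zubin and Xiomara) are combined into a pool of 870,000.
That pool (870,000) is divided at the grandchildren's generation into 6 shares of 145,000. Imani, Delphine, Gabor, Xiulan, and Desmond each take 145,000. The remaining share for the deceased Bruno (145,000) is carried to the next generation.
That pool (145,000) passes entirely to Ximena, the sole taker at the great-grandchildren's generation.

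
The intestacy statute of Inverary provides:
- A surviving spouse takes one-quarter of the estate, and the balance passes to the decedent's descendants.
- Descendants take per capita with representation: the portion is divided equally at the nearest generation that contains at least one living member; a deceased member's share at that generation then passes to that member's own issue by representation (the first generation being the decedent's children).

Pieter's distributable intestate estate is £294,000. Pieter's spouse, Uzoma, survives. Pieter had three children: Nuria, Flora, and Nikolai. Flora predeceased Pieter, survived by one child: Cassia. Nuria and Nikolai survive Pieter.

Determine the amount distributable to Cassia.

Uzoma takes one-quarter of £294,000 = £73,500. The remaining £220,500 passes to the descendants.
The descendants' portion (£220,500) is divided into 3 shares of £73,500: Nuria and Nikolai each take £73,500; Flora's £73,500 share passes to Flora's issue.
Flora's share (£73,500) passes entirely to Cassia.

Cassia receives £73,500.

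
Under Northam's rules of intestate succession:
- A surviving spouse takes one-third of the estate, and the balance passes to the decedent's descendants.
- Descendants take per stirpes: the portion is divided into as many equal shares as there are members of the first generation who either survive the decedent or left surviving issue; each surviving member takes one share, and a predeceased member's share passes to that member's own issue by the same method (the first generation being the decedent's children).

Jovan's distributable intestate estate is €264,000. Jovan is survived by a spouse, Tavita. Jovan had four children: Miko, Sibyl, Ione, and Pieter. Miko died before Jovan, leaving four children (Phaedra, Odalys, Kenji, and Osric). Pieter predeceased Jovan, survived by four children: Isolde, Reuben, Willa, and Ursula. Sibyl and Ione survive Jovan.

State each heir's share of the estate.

Tavita: €88,000; Phaedra: €11,000; Odalys: €11,000; Kenji: €11,000; Osric: €11,000; Sibyl: €44,000; Ione: €44,000; Isolde: €11,000; Reuben: €11,000; Willa: €11,000; Ursula: €11,000

Tavita takes one-third of €264,000 = €88,000. The remaining €176,000 passes to the descendants.
The descendants' portion (€176,000) is divided into 4 shares of €44,000: Sibyl and Ione each take €44,000; Miko's €44,000 share passes to Miko's issue; Pieter's €44,000 share passes to Pieter's issue.
Miko's share (€44,000) is divided into 4 shares of €11,000: Phaedra, Odalys, Kenji, and Osric each take €11,000.
Pieter's share (€44,000) is divided into 4 shares of €11,000: Isolde, Reuben, Willa, and Ursula each take €11,000.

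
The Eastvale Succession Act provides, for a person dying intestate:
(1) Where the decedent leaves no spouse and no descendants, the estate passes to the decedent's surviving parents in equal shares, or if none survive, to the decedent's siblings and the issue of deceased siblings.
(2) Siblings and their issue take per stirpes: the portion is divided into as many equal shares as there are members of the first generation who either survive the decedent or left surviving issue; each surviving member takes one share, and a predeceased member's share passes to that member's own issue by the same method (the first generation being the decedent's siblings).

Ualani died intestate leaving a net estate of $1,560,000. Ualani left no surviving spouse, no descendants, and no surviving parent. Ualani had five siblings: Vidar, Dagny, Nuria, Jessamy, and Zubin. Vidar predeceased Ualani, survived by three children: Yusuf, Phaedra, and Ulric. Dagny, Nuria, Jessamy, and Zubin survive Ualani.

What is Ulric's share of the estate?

The entire $1,560,000 passes to the siblings and their issue.
That amount ($1,560,000) is divided into 5 shares of $312,000: Dagny, Nuria, Jessamy, and Zubin each take $312,000; Vidar's $312,000 share passes to Vidar's issue.
Vidar's share ($312,000) is divided into 3 shares of $104,000: Yusuf, Phaedra, and Ulric each take $104,000.

Ulric receives $104,000.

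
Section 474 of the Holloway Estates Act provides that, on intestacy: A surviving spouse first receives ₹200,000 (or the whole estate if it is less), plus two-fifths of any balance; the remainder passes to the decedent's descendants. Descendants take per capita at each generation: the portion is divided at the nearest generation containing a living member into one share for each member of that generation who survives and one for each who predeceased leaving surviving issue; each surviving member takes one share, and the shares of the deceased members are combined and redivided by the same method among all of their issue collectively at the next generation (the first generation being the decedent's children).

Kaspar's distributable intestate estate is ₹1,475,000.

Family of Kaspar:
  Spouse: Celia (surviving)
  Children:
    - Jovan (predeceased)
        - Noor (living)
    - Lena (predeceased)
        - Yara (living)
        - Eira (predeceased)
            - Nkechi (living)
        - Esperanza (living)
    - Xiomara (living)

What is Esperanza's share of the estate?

Celia first takes ₹200,000, leaving a balance of ₹1,275,000. Celia then takes two-fifths of the balance (₹510,000), for a total of ₹710,000. The remaining ₹765,000 passes to the descendants.
The descendants' portion (₹765,000) is divided at the children's generation into 3 shares of ₹255,000. Xiomara takes ₹255,000. The 2 shares of the deceased (Jovan and Lena) are combined into a pool of ₹510,000.
That pool (₹510,000) is divided at the grandchildren's generation into 4 shares of ₹127,500. Noor, Yara, and Esperanza each take ₹127,500. The remaining share for the deceased Eira (₹127,500) is carried to the next generation.
That pool (₹127,500) passes entirely to Nkechi, the sole taker at the great-grandchildren's generation.

Esperanza receives ₹127,500.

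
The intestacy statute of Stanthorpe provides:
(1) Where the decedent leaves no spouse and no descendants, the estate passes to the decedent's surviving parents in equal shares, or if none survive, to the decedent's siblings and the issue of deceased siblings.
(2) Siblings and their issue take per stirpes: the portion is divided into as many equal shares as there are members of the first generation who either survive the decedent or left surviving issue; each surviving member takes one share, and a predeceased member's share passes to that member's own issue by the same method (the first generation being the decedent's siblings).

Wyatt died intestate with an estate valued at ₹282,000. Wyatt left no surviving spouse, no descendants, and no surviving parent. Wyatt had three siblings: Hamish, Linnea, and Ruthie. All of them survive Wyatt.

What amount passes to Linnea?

The entire ₹282,000 passes to the siblings and their issue.
That amount (₹282,000) is divided into 3 shares of ₹94,000: Hamish, Linnea, and Ruthie each take ₹94,000.

Linnea receives ₹94,000.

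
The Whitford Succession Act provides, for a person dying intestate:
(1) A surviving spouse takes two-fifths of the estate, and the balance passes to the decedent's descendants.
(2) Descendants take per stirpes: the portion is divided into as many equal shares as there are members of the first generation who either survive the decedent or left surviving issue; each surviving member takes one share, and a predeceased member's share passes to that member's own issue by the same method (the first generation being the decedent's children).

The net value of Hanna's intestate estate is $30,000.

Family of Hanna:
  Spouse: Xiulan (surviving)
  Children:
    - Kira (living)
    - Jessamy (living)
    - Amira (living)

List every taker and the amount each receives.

Xiulan: $12,000; Kira: $6,000; Jessamy: $6,000; Amira: $6,000

Xiulan takes two-fifths of $30,000 = $12,000. The remaining $18,000 passes to the descendants.
The descendants' portion ($18,000) is divided into 3 shares of $6,000: Kira, Jessamy, and Amira each take $6,000.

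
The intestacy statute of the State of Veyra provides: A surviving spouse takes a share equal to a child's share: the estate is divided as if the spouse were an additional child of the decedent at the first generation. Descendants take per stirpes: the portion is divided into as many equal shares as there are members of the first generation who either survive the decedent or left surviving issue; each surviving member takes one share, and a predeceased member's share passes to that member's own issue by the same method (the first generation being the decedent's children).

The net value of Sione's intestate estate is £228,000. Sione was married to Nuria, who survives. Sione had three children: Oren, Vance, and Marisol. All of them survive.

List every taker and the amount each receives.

The spouse counts as an additional share at the children's level, so there are 4 primary shares of £57,000. Nuria takes one such share (£57,000).
The children's combined portion (£171,000) is divided into 3 shares of £57,000: Oren, Vance, and Marisol each take £57,000.

Nuria: £57,000; Oren: £57,000; Vance: £57,000; Marisol: £57,000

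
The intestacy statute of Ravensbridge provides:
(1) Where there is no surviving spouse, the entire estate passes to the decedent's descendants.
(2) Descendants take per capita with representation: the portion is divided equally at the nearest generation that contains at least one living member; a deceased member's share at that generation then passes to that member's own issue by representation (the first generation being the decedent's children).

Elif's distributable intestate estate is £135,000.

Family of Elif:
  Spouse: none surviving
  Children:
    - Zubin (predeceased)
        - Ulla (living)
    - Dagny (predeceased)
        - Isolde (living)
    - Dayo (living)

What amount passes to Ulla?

Ulla receives £45,000.

The entire £135,000 passes to the descendants.
That amount (£135,000) is divided into 3 shares of £45,000: Dayo takes £45,000; Zubin's £45,000 share passes to Zubin's issue; Dagny's £45,000 share passes to Dagny's issue.
Zubin's share (£45,000) passes entirely to Ulla.
Dagny's share (£45,000) passes entirely to Isolde.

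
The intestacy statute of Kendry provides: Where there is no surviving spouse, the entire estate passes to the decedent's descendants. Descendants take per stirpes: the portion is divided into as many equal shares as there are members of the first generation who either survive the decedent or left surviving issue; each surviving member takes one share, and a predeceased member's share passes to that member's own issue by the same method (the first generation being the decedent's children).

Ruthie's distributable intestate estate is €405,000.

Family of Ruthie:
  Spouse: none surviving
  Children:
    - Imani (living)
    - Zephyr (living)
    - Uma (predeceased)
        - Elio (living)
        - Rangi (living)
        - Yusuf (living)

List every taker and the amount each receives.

The entire €405,000 passes to the descendants.
That amount (€405,000) is divided into 3 shares of €135,000: Imani and Zephyr each take €135,000; Uma's €135,000 share passes to Uma's issue.
Uma's share (€135,000) is divided into 3 shares of €45,000: Elio, Rangi, and Yusuf each take €45,000.

Imani: €135,000; Zephyr: €135,000; Elio: €45,000; Rangi: €45,000; Yusuf: €45,000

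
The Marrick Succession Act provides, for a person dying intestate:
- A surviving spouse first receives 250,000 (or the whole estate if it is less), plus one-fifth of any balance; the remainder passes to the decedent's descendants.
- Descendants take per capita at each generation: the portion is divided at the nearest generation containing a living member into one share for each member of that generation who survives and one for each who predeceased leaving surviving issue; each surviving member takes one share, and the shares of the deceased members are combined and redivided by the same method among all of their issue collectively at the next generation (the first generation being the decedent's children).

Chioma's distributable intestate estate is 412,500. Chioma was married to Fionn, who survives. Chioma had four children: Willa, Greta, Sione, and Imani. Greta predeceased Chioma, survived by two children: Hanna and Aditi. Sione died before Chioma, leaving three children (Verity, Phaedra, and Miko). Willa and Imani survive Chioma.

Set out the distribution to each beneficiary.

Fionn first takes 250,000, leaving a balance of 162,500. Fionn then takes one-fifth of the balance (32,500), for a total of 282,500. The remaining 130,000 passes to the descendants.
The descendants' portion (130,000) is divided at the children's generation into 4 shares of 32,500. Willa and Imani each take 32,500. The 2 shares of the deceased (Greta and Sione) are combined into a pool of 65,000.
That pool (65,000) is divided at the grandchildren's generation equally among Hanna, Aditi, Verity, Phaedra, and Miko: 13,000 each.

Fionn: 282,500; Willa: 32,500; Hanna: 13,000; Aditi: 13,000; Verity: 13,000; Phaedra: 13,000; Miko: 13,000; Imani: 32,500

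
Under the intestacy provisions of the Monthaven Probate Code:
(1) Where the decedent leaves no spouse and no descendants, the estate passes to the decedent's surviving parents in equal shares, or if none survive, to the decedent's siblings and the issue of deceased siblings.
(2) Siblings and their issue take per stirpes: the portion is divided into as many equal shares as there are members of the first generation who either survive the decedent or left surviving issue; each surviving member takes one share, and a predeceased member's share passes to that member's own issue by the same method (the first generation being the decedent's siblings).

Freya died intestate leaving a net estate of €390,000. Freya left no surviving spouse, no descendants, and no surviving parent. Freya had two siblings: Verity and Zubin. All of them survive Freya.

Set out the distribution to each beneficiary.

Verity: €195,000; Zubin: €195,000

The entire €390,000 passes to the siblings and their issue.
That amount (€390,000) is divided into 2 shares of €195,000: Verity and Zubin each take €195,000.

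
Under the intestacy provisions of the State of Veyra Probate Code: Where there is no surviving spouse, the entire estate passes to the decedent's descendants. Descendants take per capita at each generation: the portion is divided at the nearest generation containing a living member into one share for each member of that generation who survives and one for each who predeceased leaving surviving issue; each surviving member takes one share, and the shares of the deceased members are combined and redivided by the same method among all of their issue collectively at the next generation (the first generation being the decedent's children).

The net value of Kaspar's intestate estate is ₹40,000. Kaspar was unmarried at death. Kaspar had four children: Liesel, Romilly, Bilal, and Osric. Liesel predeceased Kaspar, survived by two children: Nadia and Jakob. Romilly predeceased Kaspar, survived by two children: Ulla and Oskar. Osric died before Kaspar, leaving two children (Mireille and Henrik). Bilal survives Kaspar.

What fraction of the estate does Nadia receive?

The entire ₹40,000 passes to the descendants.
That amount (₹40,000) is divided at the children's generation into 4 shares of ₹10,000. Bilal takes ₹10,000. The 3 shares of the deceased (Liesel, Romilly, and Osric) are combined into a pool of ₹30,000.
That pool (₹30,000) is divided at the grandchildren's generation equally among Nadia, Jakob, Ulla, Oskar, Mireille, and Henrik: ₹5,000 each.

Nadia receives 1/8 of the estate.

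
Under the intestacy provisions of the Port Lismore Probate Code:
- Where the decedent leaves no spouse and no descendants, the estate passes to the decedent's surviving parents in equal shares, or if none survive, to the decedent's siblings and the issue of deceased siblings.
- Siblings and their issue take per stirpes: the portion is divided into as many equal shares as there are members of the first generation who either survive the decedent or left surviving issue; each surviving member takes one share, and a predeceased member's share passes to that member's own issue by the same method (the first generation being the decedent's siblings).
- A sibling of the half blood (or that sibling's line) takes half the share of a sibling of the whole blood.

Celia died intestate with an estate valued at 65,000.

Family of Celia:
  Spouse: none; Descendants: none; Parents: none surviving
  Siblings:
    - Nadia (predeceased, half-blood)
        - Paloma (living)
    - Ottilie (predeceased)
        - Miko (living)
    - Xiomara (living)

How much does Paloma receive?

The entire 65,000 passes to the siblings and their issue.
Counting each half-blood sibling's line as half a unit, there are 5/2 units in 65,000, so one unit is 26,000. Whole-blood lines (Ottilie and Xiomara) take 26,000 each; half-blood lines (Nadia) take 13,000 each.
Nadia's share (13,000) passes entirely to Paloma.
Ottilie's share (26,000) passes entirely to Miko.

Paloma receives 13,000.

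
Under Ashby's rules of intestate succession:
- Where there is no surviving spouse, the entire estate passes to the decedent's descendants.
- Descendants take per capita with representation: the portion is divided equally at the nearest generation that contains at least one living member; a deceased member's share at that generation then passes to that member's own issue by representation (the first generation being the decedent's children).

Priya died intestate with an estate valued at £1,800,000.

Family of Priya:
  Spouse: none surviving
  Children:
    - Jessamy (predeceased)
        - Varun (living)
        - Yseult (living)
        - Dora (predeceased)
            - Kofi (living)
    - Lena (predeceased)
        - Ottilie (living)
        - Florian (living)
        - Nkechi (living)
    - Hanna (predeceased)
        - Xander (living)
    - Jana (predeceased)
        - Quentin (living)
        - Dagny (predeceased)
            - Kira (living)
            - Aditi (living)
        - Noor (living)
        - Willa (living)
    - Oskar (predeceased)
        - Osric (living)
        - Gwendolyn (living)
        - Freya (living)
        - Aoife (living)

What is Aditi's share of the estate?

Aditi receives £60,000.

The entire £1,800,000 passes to the descendants.
No child survives, so the initial division is made at the grandchildren's generation.
That amount (£1,800,000) is divided into 15 shares of £120,000: Varun, Yseult, Ottilie, Florian, Nkechi, Xander, Quentin, Noor, Willa, Osric, Gwendolyn, Freya, and Aoife each take £120,000; Dora's £120,000 share passes to Dora's issue; Dagny's £120,000 share passes to Dagny's issue.
Dora's share (£120,000) passes entirely to Kofi.
Dagny's share (£120,000) is divided into 2 shares of £60,000: Kira and Aditi each take £60,000.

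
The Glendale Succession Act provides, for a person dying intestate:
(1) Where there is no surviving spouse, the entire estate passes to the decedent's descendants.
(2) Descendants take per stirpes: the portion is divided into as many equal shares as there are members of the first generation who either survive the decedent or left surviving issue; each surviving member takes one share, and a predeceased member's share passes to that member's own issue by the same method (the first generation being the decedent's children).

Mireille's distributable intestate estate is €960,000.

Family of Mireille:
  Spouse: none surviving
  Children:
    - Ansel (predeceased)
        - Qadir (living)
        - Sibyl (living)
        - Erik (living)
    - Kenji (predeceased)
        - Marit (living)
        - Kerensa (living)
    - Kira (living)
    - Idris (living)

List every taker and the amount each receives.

Qadir: €80,000; Sibyl: €80,000; Erik: €80,000; Marit: €120,000; Kerensa: €120,000; Kira: €240,000; Idris: €240,000

The entire €960,000 passes to the descendants.
That amount (€960,000) is divided into 4 shares of €240,000: Kira and Idris each take €240,000; Ansel's €240,000 share passes to Ansel's issue; Kenji's €240,000 share passes to Kenji's issue.
Ansel's share (€240,000) is divided into 3 shares of €80,000: Qadir, Sibyl, and Erik each take €80,000.
Kenji's share (€240,000) is divided into 2 shares of €120,000: Marit and Kerensa each take €120,000.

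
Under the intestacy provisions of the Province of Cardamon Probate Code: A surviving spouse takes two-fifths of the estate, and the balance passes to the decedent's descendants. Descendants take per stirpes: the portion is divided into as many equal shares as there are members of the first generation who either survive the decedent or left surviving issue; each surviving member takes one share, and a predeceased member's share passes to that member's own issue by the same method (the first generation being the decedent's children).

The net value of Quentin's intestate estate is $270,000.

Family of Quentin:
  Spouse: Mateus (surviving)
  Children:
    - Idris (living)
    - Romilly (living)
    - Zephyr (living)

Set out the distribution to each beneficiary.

Mateus takes two-fifths of $270,000 = $108,000. The remaining $162,000 passes to the descendants.
The descendants' portion ($162,000) is divided into 3 shares of $54,000: Idris, Romilly, and Zephyr each take $54,000.

Mateus: $108,000; Idris: $54,000; Romilly: $54,000; Zephyr: $54,000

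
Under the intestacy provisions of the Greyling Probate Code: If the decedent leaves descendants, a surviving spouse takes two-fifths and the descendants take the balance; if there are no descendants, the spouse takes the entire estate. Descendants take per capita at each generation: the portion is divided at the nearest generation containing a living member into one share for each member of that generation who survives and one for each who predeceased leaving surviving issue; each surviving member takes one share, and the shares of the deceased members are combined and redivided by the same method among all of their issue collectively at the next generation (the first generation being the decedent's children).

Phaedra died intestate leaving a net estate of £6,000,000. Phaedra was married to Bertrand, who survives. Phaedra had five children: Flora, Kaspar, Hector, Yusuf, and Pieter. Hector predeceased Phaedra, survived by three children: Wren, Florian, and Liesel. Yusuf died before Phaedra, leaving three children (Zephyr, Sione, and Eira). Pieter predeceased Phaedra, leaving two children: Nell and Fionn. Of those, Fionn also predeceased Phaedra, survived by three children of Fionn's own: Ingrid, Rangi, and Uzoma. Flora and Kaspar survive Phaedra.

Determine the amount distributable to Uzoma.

Uzoma receives £90,000.

Bertrand takes two-fifths of £6,000,000 = £2,400,000. The remaining £3,600,000 passes to the descendants.
The descendants' portion (£3,600,000) is divided at the children's generation into 5 shares of £720,000. Flora and Kaspar each take £720,000. The 3 shares of the deceased (Hector, Yusuf, and Pieter) are combined into a pool of £2,160,000.
That pool (£2,160,000) is divided at the grandchildren's generation into 8 shares of £270,000. Wren, Florian, Liesel, Zephyr, Sione, Eira, and Nell each take £270,000. The remaining share for the deceased Fionn (£270,000) is carried to the next generation.
That pool (£270,000) is divided at the great-grandchildren's generation equally among Ingrid, Rangi, and Uzoma: £90,000 each.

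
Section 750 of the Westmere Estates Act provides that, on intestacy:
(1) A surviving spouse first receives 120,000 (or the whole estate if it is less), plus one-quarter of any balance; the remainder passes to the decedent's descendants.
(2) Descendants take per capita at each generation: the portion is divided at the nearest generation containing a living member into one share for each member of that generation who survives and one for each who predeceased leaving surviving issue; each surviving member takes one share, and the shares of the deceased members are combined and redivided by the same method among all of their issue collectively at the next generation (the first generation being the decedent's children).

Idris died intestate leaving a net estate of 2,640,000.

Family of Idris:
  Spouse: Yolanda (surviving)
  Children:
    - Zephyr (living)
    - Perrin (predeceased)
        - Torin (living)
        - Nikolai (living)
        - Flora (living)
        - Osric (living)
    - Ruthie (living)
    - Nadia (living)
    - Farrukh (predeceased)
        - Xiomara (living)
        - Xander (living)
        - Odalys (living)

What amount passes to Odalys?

Yolanda first takes 120,000, leaving a balance of 2,520,000. Yolanda then takes one-quarter of the balance (630,000), for a total of 750,000. The remaining 1,890,000 passes to the descendants.
The descendants' portion (1,890,000) is divided at the children's generation into 5 shares of 378,000. Zephyr, Ruthie, and Nadia each take 378,000. The 2 shares of the deceased (Perrin and Farrukh) are combined into a pool of 756,000.
That pool (756,000) is divided at the grandchildren's generation equally among Torin, Nikolai, Flora, Osric, Xiomara, Xander, and Odalys: 108,000 each.

Odalys receives 108,000.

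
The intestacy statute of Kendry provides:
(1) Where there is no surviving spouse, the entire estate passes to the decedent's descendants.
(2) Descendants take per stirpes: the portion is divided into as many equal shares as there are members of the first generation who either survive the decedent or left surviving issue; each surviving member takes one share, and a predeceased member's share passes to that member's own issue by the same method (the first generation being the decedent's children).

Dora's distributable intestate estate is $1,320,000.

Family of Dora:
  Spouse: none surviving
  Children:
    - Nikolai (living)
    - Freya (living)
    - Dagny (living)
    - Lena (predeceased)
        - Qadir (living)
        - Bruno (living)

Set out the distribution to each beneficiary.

Nikolai: $330,000; Freya: $330,000; Dagny: $330,000; Qadir: $165,000; Bruno: $165,000

The entire $1,320,000 passes to the descendants.
That amount ($1,320,000) is divided into 4 shares of $330,000: Nikolai, Freya, and Dagny each take $330,000; Lena's $330,000 share passes to Lena's issue.
Lena's share ($330,000) is divided into 2 shares of $165,000: Qadir and Bruno each take $165,000.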